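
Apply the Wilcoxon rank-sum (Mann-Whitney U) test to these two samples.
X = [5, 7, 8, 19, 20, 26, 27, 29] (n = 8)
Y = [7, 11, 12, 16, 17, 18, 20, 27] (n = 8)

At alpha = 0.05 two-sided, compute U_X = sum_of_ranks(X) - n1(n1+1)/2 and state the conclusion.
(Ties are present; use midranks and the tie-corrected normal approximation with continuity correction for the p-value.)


Step 1: Combine and sort all 16 observations; assign midranks.
sorted (value, group): (5,X), (7,X), (7,Y), (8,X), (11,Y), (12,Y), (16,Y), (17,Y), (18,Y), (19,X), (20,X), (20,Y), (26,X), (27,X), (27,Y), (29,X)
ranks: 5->1, 7->2.5, 7->2.5, 8->4, 11->5, 12->6, 16->7, 17->8, 18->9, 19->10, 20->11.5, 20->11.5, 26->13, 27->14.5, 27->14.5, 29->16
Step 2: Rank sum for X: R1 = 1 + 2.5 + 4 + 10 + 11.5 + 13 + 14.5 + 16 = 72.5.
Step 3: U_X = R1 - n1(n1+1)/2 = 72.5 - 8*9/2 = 72.5 - 36 = 36.5.
       U_Y = n1*n2 - U_X = 64 - 36.5 = 27.5.
Step 4: Ties are present, so use the tie-corrected normal approximation (with continuity correction) for the p-value.
Step 5: p-value = 0.673745; compare to alpha = 0.05. fail to reject H0.

U_X = 36.5, p = 0.673745, fail to reject H0 at alpha = 0.05.


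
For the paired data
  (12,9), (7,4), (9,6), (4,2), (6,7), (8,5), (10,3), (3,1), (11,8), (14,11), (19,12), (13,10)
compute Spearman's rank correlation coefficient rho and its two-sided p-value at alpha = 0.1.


Step 1: Rank x and y separately (midranks; no ties here).
rank(x): 12->9, 7->4, 9->6, 4->2, 6->3, 8->5, 10->7, 3->1, 11->8, 14->11, 19->12, 13->10
rank(y): 9->9, 4->4, 6->6, 2->2, 7->7, 5->5, 3->3, 1->1, 8->8, 11->11, 12->12, 10->10
Step 2: d_i = R_x(i) - R_y(i); compute d_i^2.
  (9-9)^2=0, (4-4)^2=0, (6-6)^2=0, (2-2)^2=0, (3-7)^2=16, (5-5)^2=0, (7-3)^2=16, (1-1)^2=0, (8-8)^2=0, (11-11)^2=0, (12-12)^2=0, (10-10)^2=0
sum(d^2) = 32.
Step 3: rho = 1 - 6*32 / (12*(12^2 - 1)) = 1 - 192/1716 = 0.888112.
Step 4: Under H0, t = rho * sqrt((n-2)/(1-rho^2)) = 6.1103 ~ t(10).
Step 5: Two-sided p-value from the t-distribution with 10 df = 0.000114.
Step 6: alpha = 0.1. reject H0.

rho = 0.8881, p = 0.000114, reject H0 at alpha = 0.1.


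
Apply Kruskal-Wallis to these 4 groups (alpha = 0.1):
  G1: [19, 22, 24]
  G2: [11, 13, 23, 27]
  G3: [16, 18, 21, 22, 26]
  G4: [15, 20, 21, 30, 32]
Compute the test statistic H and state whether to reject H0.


Step 1: Combine all N = 17 observations and assign midranks.
sorted (value, group, rank): (11,G2,1), (13,G2,2), (15,G4,3), (16,G3,4), (18,G3,5), (19,G1,6), (20,G4,7), (21,G3,8.5), (21,G4,8.5), (22,G1,10.5), (22,G3,10.5), (23,G2,12), (24,G1,13), (26,G3,14), (27,G2,15), (30,G4,16), (32,G4,17)
Step 2: Sum ranks within each group.
R_1 = 29.5 (n_1 = 3)
R_2 = 30 (n_2 = 4)
R_3 = 42 (n_3 = 5)
R_4 = 51.5 (n_4 = 5)
Step 3: H = 12/(N(N+1)) * sum(R_i^2/n_i) - 3(N+1)
     = 12/(17*18) * (29.5^2/3 + 30^2/4 + 42^2/5 + 51.5^2/5) - 3*18
     = 0.039216 * 1398.33 - 54
     = 0.836601.
Step 4: Ties present; correction factor C = 1 - 12/(17^3 - 17) = 0.997549. Corrected H = 0.836601 / 0.997549 = 0.838657.
Step 5: Under H0, H ~ chi^2(3); p-value = 0.840200.
Step 6: alpha = 0.1. fail to reject H0.

H = 0.8387, df = 3, p = 0.840200, fail to reject H0.


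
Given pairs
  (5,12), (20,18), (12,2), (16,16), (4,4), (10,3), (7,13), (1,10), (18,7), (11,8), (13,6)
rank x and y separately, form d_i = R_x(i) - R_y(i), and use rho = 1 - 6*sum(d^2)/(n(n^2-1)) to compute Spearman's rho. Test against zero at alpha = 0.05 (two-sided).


Step 1: Rank x and y separately (midranks; no ties here).
rank(x): 5->3, 20->11, 12->7, 16->9, 4->2, 10->5, 7->4, 1->1, 18->10, 11->6, 13->8
rank(y): 12->8, 18->11, 2->1, 16->10, 4->3, 3->2, 13->9, 10->7, 7->5, 8->6, 6->4
Step 2: d_i = R_x(i) - R_y(i); compute d_i^2.
  (3-8)^2=25, (11-11)^2=0, (7-1)^2=36, (9-10)^2=1, (2-3)^2=1, (5-2)^2=9, (4-9)^2=25, (1-7)^2=36, (10-5)^2=25, (6-6)^2=0, (8-4)^2=16
sum(d^2) = 174.
Step 3: rho = 1 - 6*174 / (11*(11^2 - 1)) = 1 - 1044/1320 = 0.209091.
Step 4: Under H0, t = rho * sqrt((n-2)/(1-rho^2)) = 0.6415 ~ t(9).
Step 5: Two-sided p-value from the t-distribution with 9 df = 0.537221.
Step 6: alpha = 0.05. fail to reject H0.

rho = 0.2091, p = 0.537221, fail to reject H0 at alpha = 0.05.


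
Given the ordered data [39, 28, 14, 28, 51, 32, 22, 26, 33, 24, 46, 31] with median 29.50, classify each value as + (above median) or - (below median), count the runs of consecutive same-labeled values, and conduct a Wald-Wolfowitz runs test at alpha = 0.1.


Step 1: Compute median = 29.50; label A = above, B = below.
Labels in order: ABBBAABBABAA  (n_A = 6, n_B = 6)
Step 2: Count runs R = 7.
Step 3: Under H0 (random ordering), E[R] = 2*n_A*n_B/(n_A+n_B) + 1 = 2*6*6/12 + 1 = 7.0000.
        Var[R] = 2*n_A*n_B*(2*n_A*n_B - n_A - n_B) / ((n_A+n_B)^2 * (n_A+n_B-1)) = 4320/1584 = 2.7273.
        SD[R] = 1.6514.
Step 4: R = E[R], so z = 0 with no continuity correction.
Step 5: Two-sided p-value via normal approximation = 2*(1 - Phi(|z|)) = 1.000000.
Step 6: alpha = 0.1. fail to reject H0.

R = 7, z = 0.0000, p = 1.000000, fail to reject H0.


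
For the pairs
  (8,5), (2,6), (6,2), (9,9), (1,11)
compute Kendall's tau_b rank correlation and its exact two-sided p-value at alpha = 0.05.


Step 1: Enumerate the 10 unordered pairs (i,j) with i<j and classify each by sign(x_j-x_i) * sign(y_j-y_i).
  (1,2):dx=-6,dy=+1->D; (1,3):dx=-2,dy=-3->C; (1,4):dx=+1,dy=+4->C; (1,5):dx=-7,dy=+6->D
  (2,3):dx=+4,dy=-4->D; (2,4):dx=+7,dy=+3->C; (2,5):dx=-1,dy=+5->D; (3,4):dx=+3,dy=+7->C
  (3,5):dx=-5,dy=+9->D; (4,5):dx=-8,dy=+2->D
Step 2: C = 4, D = 6, total pairs = 10.
Step 3: tau = (C - D)/(n(n-1)/2) = (4 - 6)/10 = -0.200000.
Step 4: Exact two-sided p-value (enumerate n! = 120 permutations of y under H0): p = 0.816667.
Step 5: alpha = 0.05. fail to reject H0.

tau_b = -0.2000 (C=4, D=6), p = 0.816667, fail to reject H0.


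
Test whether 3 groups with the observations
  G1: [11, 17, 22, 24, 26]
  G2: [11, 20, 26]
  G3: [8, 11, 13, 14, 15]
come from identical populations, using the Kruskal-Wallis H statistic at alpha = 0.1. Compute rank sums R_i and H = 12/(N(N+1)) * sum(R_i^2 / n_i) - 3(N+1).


Step 1: Combine all N = 13 observations and assign midranks.
sorted (value, group, rank): (8,G3,1), (11,G1,3), (11,G2,3), (11,G3,3), (13,G3,5), (14,G3,6), (15,G3,7), (17,G1,8), (20,G2,9), (22,G1,10), (24,G1,11), (26,G1,12.5), (26,G2,12.5)
Step 2: Sum ranks within each group.
R_1 = 44.5 (n_1 = 5)
R_2 = 24.5 (n_2 = 3)
R_3 = 22 (n_3 = 5)
Step 3: H = 12/(N(N+1)) * sum(R_i^2/n_i) - 3(N+1)
     = 12/(13*14) * (44.5^2/5 + 24.5^2/3 + 22^2/5) - 3*14
     = 0.065934 * 692.933 - 42
     = 3.687912.
Step 4: Ties present; correction factor C = 1 - 30/(13^3 - 13) = 0.986264. Corrected H = 3.687912 / 0.986264 = 3.739276.
Step 5: Under H0, H ~ chi^2(2); p-value = 0.154179.
Step 6: alpha = 0.1. fail to reject H0.

H = 3.7393, df = 2, p = 0.154179, fail to reject H0.


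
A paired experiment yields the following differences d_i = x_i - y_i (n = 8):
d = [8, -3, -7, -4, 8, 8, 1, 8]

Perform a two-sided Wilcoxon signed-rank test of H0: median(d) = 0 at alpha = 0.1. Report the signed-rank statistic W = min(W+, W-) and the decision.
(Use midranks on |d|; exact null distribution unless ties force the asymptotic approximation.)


Step 1: Drop any zero differences (none here) and take |d_i|.
|d| = [8, 3, 7, 4, 8, 8, 1, 8]
Step 2: Midrank |d_i| (ties get averaged ranks).
ranks: |8|->6.5, |3|->2, |7|->4, |4|->3, |8|->6.5, |8|->6.5, |1|->1, |8|->6.5
Step 3: Attach original signs; sum ranks with positive sign and with negative sign.
W+ = 6.5 + 6.5 + 6.5 + 1 + 6.5 = 27
W- = 2 + 4 + 3 = 9
(Check: W+ + W- = 36 should equal n(n+1)/2 = 36.)
Step 4: Test statistic W = min(W+, W-) = 9.
Step 5: Ties in |d|, so use the tie-corrected normal approximation.
        E[W] = n(n+1)/4 = 8*9/4 = 18.
        Tie groups: |d|=8 (t=4); sum(t^3 - t) = 60.
        Var[W] = n(n+1)(2n+1)/24 - sum(t^3-t)/48 = 1224/24 - 60/48 = 49.75.
        z = (W - E[W]) / sqrt(Var[W]) = (9 - 18) / 7.0534 = -1.2760.
        Two-sided p = 2*Phi(z) = 0.201960.
Step 6: alpha = 0.1. fail to reject H0.

W+ = 27, W- = 9, W = min = 9, p = 0.201960, fail to reject H0.


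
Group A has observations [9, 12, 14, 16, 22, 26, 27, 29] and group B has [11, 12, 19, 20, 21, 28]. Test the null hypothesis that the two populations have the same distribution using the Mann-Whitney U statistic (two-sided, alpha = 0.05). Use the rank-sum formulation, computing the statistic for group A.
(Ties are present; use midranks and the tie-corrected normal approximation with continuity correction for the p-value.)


Step 1: Combine and sort all 14 observations; assign midranks.
sorted (value, group): (9,X), (11,Y), (12,X), (12,Y), (14,X), (16,X), (19,Y), (20,Y), (21,Y), (22,X), (26,X), (27,X), (28,Y), (29,X)
ranks: 9->1, 11->2, 12->3.5, 12->3.5, 14->5, 16->6, 19->7, 20->8, 21->9, 22->10, 26->11, 27->12, 28->13, 29->14
Step 2: Rank sum for X: R1 = 1 + 3.5 + 5 + 6 + 10 + 11 + 12 + 14 = 62.5.
Step 3: U_X = R1 - n1(n1+1)/2 = 62.5 - 8*9/2 = 62.5 - 36 = 26.5.
       U_Y = n1*n2 - U_X = 48 - 26.5 = 21.5.
Step 4: Ties are present, so use the tie-corrected normal approximation (with continuity correction) for the p-value.
Step 5: p-value = 0.796034; compare to alpha = 0.05. fail to reject H0.

U_X = 26.5, p = 0.796034, fail to reject H0 at alpha = 0.05.


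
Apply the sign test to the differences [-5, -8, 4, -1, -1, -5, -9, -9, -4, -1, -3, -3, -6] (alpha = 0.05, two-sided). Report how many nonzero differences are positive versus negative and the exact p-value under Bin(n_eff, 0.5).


Step 1: Discard zero differences. Original n = 13; n_eff = number of nonzero differences = 13.
Nonzero differences (with sign): -5, -8, +4, -1, -1, -5, -9, -9, -4, -1, -3, -3, -6
Step 2: Count signs: positive = 1, negative = 12.
Step 3: Under H0: P(positive) = 0.5, so the number of positives S ~ Bin(13, 0.5).
Step 4: Two-sided exact p-value = sum of Bin(13,0.5) probabilities at or below the observed probability = 0.003418.
Step 5: alpha = 0.05. reject H0.

n_eff = 13, pos = 1, neg = 12, p = 0.003418, reject H0.


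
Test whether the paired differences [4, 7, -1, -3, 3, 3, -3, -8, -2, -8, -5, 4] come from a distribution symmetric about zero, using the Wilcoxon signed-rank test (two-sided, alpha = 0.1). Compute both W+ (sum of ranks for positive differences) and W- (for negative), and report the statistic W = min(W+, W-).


Step 1: Drop any zero differences (none here) and take |d_i|.
|d| = [4, 7, 1, 3, 3, 3, 3, 8, 2, 8, 5, 4]
Step 2: Midrank |d_i| (ties get averaged ranks).
ranks: |4|->7.5, |7|->10, |1|->1, |3|->4.5, |3|->4.5, |3|->4.5, |3|->4.5, |8|->11.5, |2|->2, |8|->11.5, |5|->9, |4|->7.5
Step 3: Attach original signs; sum ranks with positive sign and with negative sign.
W+ = 7.5 + 10 + 4.5 + 4.5 + 7.5 = 34
W- = 1 + 4.5 + 4.5 + 11.5 + 2 + 11.5 + 9 = 44
(Check: W+ + W- = 78 should equal n(n+1)/2 = 78.)
Step 4: Test statistic W = min(W+, W-) = 34.
Step 5: Ties in |d|, so use the tie-corrected normal approximation.
        E[W] = n(n+1)/4 = 12*13/4 = 39.
        Tie groups: |d|=3 (t=4), |d|=4 (t=2), |d|=8 (t=2); sum(t^3 - t) = 72.
        Var[W] = n(n+1)(2n+1)/24 - sum(t^3-t)/48 = 3900/24 - 72/48 = 161.
        z = (W - E[W]) / sqrt(Var[W]) = (34 - 39) / 12.6886 = -0.3941.
        Two-sided p = 2*Phi(z) = 0.693540.
Step 6: alpha = 0.1. fail to reject H0.

W+ = 34, W- = 44, W = min = 34, p = 0.693540, fail to reject H0.


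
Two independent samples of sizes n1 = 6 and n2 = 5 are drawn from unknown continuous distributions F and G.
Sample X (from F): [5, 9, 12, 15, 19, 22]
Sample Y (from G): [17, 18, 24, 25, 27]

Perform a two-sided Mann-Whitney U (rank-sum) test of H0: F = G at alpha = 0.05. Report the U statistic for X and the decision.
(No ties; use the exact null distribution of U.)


Step 1: Combine and sort all 11 observations; assign midranks.
sorted (value, group): (5,X), (9,X), (12,X), (15,X), (17,Y), (18,Y), (19,X), (22,X), (24,Y), (25,Y), (27,Y)
ranks: 5->1, 9->2, 12->3, 15->4, 17->5, 18->6, 19->7, 22->8, 24->9, 25->10, 27->11
Step 2: Rank sum for X: R1 = 1 + 2 + 3 + 4 + 7 + 8 = 25.
Step 3: U_X = R1 - n1(n1+1)/2 = 25 - 6*7/2 = 25 - 21 = 4.
       U_Y = n1*n2 - U_X = 30 - 4 = 26.
Step 4: No ties, so the exact null distribution of U (based on enumerating the C(11,6) = 462 equally likely rank assignments) gives the two-sided p-value.
Step 5: p-value = 0.051948; compare to alpha = 0.05. fail to reject H0.

U_X = 4, p = 0.051948, fail to reject H0 at alpha = 0.05.


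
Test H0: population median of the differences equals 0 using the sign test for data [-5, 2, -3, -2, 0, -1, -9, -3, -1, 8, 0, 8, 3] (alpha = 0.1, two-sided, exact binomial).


Step 1: Discard zero differences. Original n = 13; n_eff = number of nonzero differences = 11.
Nonzero differences (with sign): -5, +2, -3, -2, -1, -9, -3, -1, +8, +8, +3
Step 2: Count signs: positive = 4, negative = 7.
Step 3: Under H0: P(positive) = 0.5, so the number of positives S ~ Bin(11, 0.5).
Step 4: Two-sided exact p-value = sum of Bin(11,0.5) probabilities at or below the observed probability = 0.548828.
Step 5: alpha = 0.1. fail to reject H0.

n_eff = 11, pos = 4, neg = 7, p = 0.548828, fail to reject H0.


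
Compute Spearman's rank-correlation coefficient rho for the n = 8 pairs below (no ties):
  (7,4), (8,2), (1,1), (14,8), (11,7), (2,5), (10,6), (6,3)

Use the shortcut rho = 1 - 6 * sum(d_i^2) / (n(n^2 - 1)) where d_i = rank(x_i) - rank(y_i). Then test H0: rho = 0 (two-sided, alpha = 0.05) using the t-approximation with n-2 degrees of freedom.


Step 1: Rank x and y separately (midranks; no ties here).
rank(x): 7->4, 8->5, 1->1, 14->8, 11->7, 2->2, 10->6, 6->3
rank(y): 4->4, 2->2, 1->1, 8->8, 7->7, 5->5, 6->6, 3->3
Step 2: d_i = R_x(i) - R_y(i); compute d_i^2.
  (4-4)^2=0, (5-2)^2=9, (1-1)^2=0, (8-8)^2=0, (7-7)^2=0, (2-5)^2=9, (6-6)^2=0, (3-3)^2=0
sum(d^2) = 18.
Step 3: rho = 1 - 6*18 / (8*(8^2 - 1)) = 1 - 108/504 = 0.785714.
Step 4: Under H0, t = rho * sqrt((n-2)/(1-rho^2)) = 3.1113 ~ t(6).
Step 5: Two-sided p-value from the t-distribution with 6 df = 0.020815.
Step 6: alpha = 0.05. reject H0.

rho = 0.7857, p = 0.020815, reject H0 at alpha = 0.05.


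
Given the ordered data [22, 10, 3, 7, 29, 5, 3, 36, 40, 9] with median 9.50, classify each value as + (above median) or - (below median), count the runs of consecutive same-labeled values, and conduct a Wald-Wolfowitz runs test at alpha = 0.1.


Step 1: Compute median = 9.50; label A = above, B = below.
Labels in order: AABBABBAAB  (n_A = 5, n_B = 5)
Step 2: Count runs R = 6.
Step 3: Under H0 (random ordering), E[R] = 2*n_A*n_B/(n_A+n_B) + 1 = 2*5*5/10 + 1 = 6.0000.
        Var[R] = 2*n_A*n_B*(2*n_A*n_B - n_A - n_B) / ((n_A+n_B)^2 * (n_A+n_B-1)) = 2000/900 = 2.2222.
        SD[R] = 1.4907.
Step 4: R = E[R], so z = 0 with no continuity correction.
Step 5: Two-sided p-value via normal approximation = 2*(1 - Phi(|z|)) = 1.000000.
Step 6: alpha = 0.1. fail to reject H0.

R = 6, z = 0.0000, p = 1.000000, fail to reject H0.


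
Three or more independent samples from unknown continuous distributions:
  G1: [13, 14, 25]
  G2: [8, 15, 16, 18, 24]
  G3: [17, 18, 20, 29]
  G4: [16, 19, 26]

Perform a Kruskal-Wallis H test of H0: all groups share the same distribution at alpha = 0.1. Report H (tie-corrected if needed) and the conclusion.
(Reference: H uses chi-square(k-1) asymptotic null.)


Step 1: Combine all N = 15 observations and assign midranks.
sorted (value, group, rank): (8,G2,1), (13,G1,2), (14,G1,3), (15,G2,4), (16,G2,5.5), (16,G4,5.5), (17,G3,7), (18,G2,8.5), (18,G3,8.5), (19,G4,10), (20,G3,11), (24,G2,12), (25,G1,13), (26,G4,14), (29,G3,15)
Step 2: Sum ranks within each group.
R_1 = 18 (n_1 = 3)
R_2 = 31 (n_2 = 5)
R_3 = 41.5 (n_3 = 4)
R_4 = 29.5 (n_4 = 3)
Step 3: H = 12/(N(N+1)) * sum(R_i^2/n_i) - 3(N+1)
     = 12/(15*16) * (18^2/3 + 31^2/5 + 41.5^2/4 + 29.5^2/3) - 3*16
     = 0.050000 * 1020.85 - 48
     = 3.042292.
Step 4: Ties present; correction factor C = 1 - 12/(15^3 - 15) = 0.996429. Corrected H = 3.042292 / 0.996429 = 3.053196.
Step 5: Under H0, H ~ chi^2(3); p-value = 0.383496.
Step 6: alpha = 0.1. fail to reject H0.

H = 3.0532, df = 3, p = 0.383496, fail to reject H0.


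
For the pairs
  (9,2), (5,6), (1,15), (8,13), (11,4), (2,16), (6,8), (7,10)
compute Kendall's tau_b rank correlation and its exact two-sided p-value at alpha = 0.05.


Step 1: Enumerate the 28 unordered pairs (i,j) with i<j and classify each by sign(x_j-x_i) * sign(y_j-y_i).
  (1,2):dx=-4,dy=+4->D; (1,3):dx=-8,dy=+13->D; (1,4):dx=-1,dy=+11->D; (1,5):dx=+2,dy=+2->C
  (1,6):dx=-7,dy=+14->D; (1,7):dx=-3,dy=+6->D; (1,8):dx=-2,dy=+8->D; (2,3):dx=-4,dy=+9->D
  (2,4):dx=+3,dy=+7->C; (2,5):dx=+6,dy=-2->D; (2,6):dx=-3,dy=+10->D; (2,7):dx=+1,dy=+2->C
  (2,8):dx=+2,dy=+4->C; (3,4):dx=+7,dy=-2->D; (3,5):dx=+10,dy=-11->D; (3,6):dx=+1,dy=+1->C
  (3,7):dx=+5,dy=-7->D; (3,8):dx=+6,dy=-5->D; (4,5):dx=+3,dy=-9->D; (4,6):dx=-6,dy=+3->D
  (4,7):dx=-2,dy=-5->C; (4,8):dx=-1,dy=-3->C; (5,6):dx=-9,dy=+12->D; (5,7):dx=-5,dy=+4->D
  (5,8):dx=-4,dy=+6->D; (6,7):dx=+4,dy=-8->D; (6,8):dx=+5,dy=-6->D; (7,8):dx=+1,dy=+2->C
Step 2: C = 8, D = 20, total pairs = 28.
Step 3: tau = (C - D)/(n(n-1)/2) = (8 - 20)/28 = -0.428571.
Step 4: Exact two-sided p-value (enumerate n! = 40320 permutations of y under H0): p = 0.178869.
Step 5: alpha = 0.05. fail to reject H0.

tau_b = -0.4286 (C=8, D=20), p = 0.178869, fail to reject H0.


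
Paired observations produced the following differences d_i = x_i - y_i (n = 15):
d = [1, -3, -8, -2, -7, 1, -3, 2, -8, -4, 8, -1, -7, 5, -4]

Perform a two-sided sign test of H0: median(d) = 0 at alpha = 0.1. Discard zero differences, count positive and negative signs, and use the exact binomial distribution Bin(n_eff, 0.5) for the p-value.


Step 1: Discard zero differences. Original n = 15; n_eff = number of nonzero differences = 15.
Nonzero differences (with sign): +1, -3, -8, -2, -7, +1, -3, +2, -8, -4, +8, -1, -7, +5, -4
Step 2: Count signs: positive = 5, negative = 10.
Step 3: Under H0: P(positive) = 0.5, so the number of positives S ~ Bin(15, 0.5).
Step 4: Two-sided exact p-value = sum of Bin(15,0.5) probabilities at or below the observed probability = 0.301758.
Step 5: alpha = 0.1. fail to reject H0.

n_eff = 15, pos = 5, neg = 10, p = 0.301758, fail to reject H0.


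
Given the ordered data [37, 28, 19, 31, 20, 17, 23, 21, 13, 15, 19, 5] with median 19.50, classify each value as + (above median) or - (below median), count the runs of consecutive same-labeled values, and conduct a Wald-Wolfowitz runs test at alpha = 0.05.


Step 1: Compute median = 19.50; label A = above, B = below.
Labels in order: AABAABAABBBB  (n_A = 6, n_B = 6)
Step 2: Count runs R = 6.
Step 3: Under H0 (random ordering), E[R] = 2*n_A*n_B/(n_A+n_B) + 1 = 2*6*6/12 + 1 = 7.0000.
        Var[R] = 2*n_A*n_B*(2*n_A*n_B - n_A - n_B) / ((n_A+n_B)^2 * (n_A+n_B-1)) = 4320/1584 = 2.7273.
        SD[R] = 1.6514.
Step 4: Continuity-corrected z = (R + 0.5 - E[R]) / SD[R] = (6 + 0.5 - 7.0000) / 1.6514 = -0.3028.
Step 5: Two-sided p-value via normal approximation = 2*(1 - Phi(|z|)) = 0.762069.
Step 6: alpha = 0.05. fail to reject H0.

R = 6, z = -0.3028, p = 0.762069, fail to reject H0.


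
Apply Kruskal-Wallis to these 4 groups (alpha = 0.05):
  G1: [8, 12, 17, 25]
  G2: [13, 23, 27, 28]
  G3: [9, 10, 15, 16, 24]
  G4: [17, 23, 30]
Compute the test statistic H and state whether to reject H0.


Step 1: Combine all N = 16 observations and assign midranks.
sorted (value, group, rank): (8,G1,1), (9,G3,2), (10,G3,3), (12,G1,4), (13,G2,5), (15,G3,6), (16,G3,7), (17,G1,8.5), (17,G4,8.5), (23,G2,10.5), (23,G4,10.5), (24,G3,12), (25,G1,13), (27,G2,14), (28,G2,15), (30,G4,16)
Step 2: Sum ranks within each group.
R_1 = 26.5 (n_1 = 4)
R_2 = 44.5 (n_2 = 4)
R_3 = 30 (n_3 = 5)
R_4 = 35 (n_4 = 3)
Step 3: H = 12/(N(N+1)) * sum(R_i^2/n_i) - 3(N+1)
     = 12/(16*17) * (26.5^2/4 + 44.5^2/4 + 30^2/5 + 35^2/3) - 3*17
     = 0.044118 * 1258.96 - 51
     = 4.542279.
Step 4: Ties present; correction factor C = 1 - 12/(16^3 - 16) = 0.997059. Corrected H = 4.542279 / 0.997059 = 4.555678.
Step 5: Under H0, H ~ chi^2(3); p-value = 0.207377.
Step 6: alpha = 0.05. fail to reject H0.

H = 4.5557, df = 3, p = 0.207377, fail to reject H0.


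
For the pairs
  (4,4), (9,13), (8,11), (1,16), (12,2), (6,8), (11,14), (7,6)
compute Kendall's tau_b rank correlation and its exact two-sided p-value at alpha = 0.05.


Step 1: Enumerate the 28 unordered pairs (i,j) with i<j and classify each by sign(x_j-x_i) * sign(y_j-y_i).
  (1,2):dx=+5,dy=+9->C; (1,3):dx=+4,dy=+7->C; (1,4):dx=-3,dy=+12->D; (1,5):dx=+8,dy=-2->D
  (1,6):dx=+2,dy=+4->C; (1,7):dx=+7,dy=+10->C; (1,8):dx=+3,dy=+2->C; (2,3):dx=-1,dy=-2->C
  (2,4):dx=-8,dy=+3->D; (2,5):dx=+3,dy=-11->D; (2,6):dx=-3,dy=-5->C; (2,7):dx=+2,dy=+1->C
  (2,8):dx=-2,dy=-7->C; (3,4):dx=-7,dy=+5->D; (3,5):dx=+4,dy=-9->D; (3,6):dx=-2,dy=-3->C
  (3,7):dx=+3,dy=+3->C; (3,8):dx=-1,dy=-5->C; (4,5):dx=+11,dy=-14->D; (4,6):dx=+5,dy=-8->D
  (4,7):dx=+10,dy=-2->D; (4,8):dx=+6,dy=-10->D; (5,6):dx=-6,dy=+6->D; (5,7):dx=-1,dy=+12->D
  (5,8):dx=-5,dy=+4->D; (6,7):dx=+5,dy=+6->C; (6,8):dx=+1,dy=-2->D; (7,8):dx=-4,dy=-8->C
Step 2: C = 14, D = 14, total pairs = 28.
Step 3: tau = (C - D)/(n(n-1)/2) = (14 - 14)/28 = 0.000000.
Step 4: Exact two-sided p-value (enumerate n! = 40320 permutations of y under H0): p = 1.000000.
Step 5: alpha = 0.05. fail to reject H0.

tau_b = 0.0000 (C=14, D=14), p = 1.000000, fail to reject H0.


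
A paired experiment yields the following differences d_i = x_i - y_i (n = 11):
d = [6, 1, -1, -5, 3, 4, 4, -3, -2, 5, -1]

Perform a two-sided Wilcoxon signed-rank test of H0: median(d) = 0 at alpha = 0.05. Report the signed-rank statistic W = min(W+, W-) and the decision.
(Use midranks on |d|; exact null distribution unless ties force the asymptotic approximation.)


Step 1: Drop any zero differences (none here) and take |d_i|.
|d| = [6, 1, 1, 5, 3, 4, 4, 3, 2, 5, 1]
Step 2: Midrank |d_i| (ties get averaged ranks).
ranks: |6|->11, |1|->2, |1|->2, |5|->9.5, |3|->5.5, |4|->7.5, |4|->7.5, |3|->5.5, |2|->4, |5|->9.5, |1|->2
Step 3: Attach original signs; sum ranks with positive sign and with negative sign.
W+ = 11 + 2 + 5.5 + 7.5 + 7.5 + 9.5 = 43
W- = 2 + 9.5 + 5.5 + 4 + 2 = 23
(Check: W+ + W- = 66 should equal n(n+1)/2 = 66.)
Step 4: Test statistic W = min(W+, W-) = 23.
Step 5: Ties in |d|, so use the tie-corrected normal approximation.
        E[W] = n(n+1)/4 = 11*12/4 = 33.
        Tie groups: |d|=1 (t=3), |d|=3 (t=2), |d|=4 (t=2), |d|=5 (t=2); sum(t^3 - t) = 42.
        Var[W] = n(n+1)(2n+1)/24 - sum(t^3-t)/48 = 3036/24 - 42/48 = 125.625.
        z = (W - E[W]) / sqrt(Var[W]) = (23 - 33) / 11.2083 = -0.8922.
        Two-sided p = 2*Phi(z) = 0.372286.
Step 6: alpha = 0.05. fail to reject H0.

W+ = 43, W- = 23, W = min = 23, p = 0.372286, fail to reject H0.


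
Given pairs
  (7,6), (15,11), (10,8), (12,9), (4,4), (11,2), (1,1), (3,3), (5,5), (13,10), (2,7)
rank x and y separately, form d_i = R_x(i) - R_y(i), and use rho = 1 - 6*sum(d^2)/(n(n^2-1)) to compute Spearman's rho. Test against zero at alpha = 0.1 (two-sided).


Step 1: Rank x and y separately (midranks; no ties here).
rank(x): 7->6, 15->11, 10->7, 12->9, 4->4, 11->8, 1->1, 3->3, 5->5, 13->10, 2->2
rank(y): 6->6, 11->11, 8->8, 9->9, 4->4, 2->2, 1->1, 3->3, 5->5, 10->10, 7->7
Step 2: d_i = R_x(i) - R_y(i); compute d_i^2.
  (6-6)^2=0, (11-11)^2=0, (7-8)^2=1, (9-9)^2=0, (4-4)^2=0, (8-2)^2=36, (1-1)^2=0, (3-3)^2=0, (5-5)^2=0, (10-10)^2=0, (2-7)^2=25
sum(d^2) = 62.
Step 3: rho = 1 - 6*62 / (11*(11^2 - 1)) = 1 - 372/1320 = 0.718182.
Step 4: Under H0, t = rho * sqrt((n-2)/(1-rho^2)) = 3.0963 ~ t(9).
Step 5: Two-sided p-value from the t-distribution with 9 df = 0.012800.
Step 6: alpha = 0.1. reject H0.

rho = 0.7182, p = 0.012800, reject H0 at alpha = 0.1.


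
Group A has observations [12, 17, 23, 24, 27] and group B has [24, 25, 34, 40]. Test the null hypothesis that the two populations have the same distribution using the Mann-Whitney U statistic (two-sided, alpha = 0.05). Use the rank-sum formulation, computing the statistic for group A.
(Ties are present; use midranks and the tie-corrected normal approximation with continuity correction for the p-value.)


Step 1: Combine and sort all 9 observations; assign midranks.
sorted (value, group): (12,X), (17,X), (23,X), (24,X), (24,Y), (25,Y), (27,X), (34,Y), (40,Y)
ranks: 12->1, 17->2, 23->3, 24->4.5, 24->4.5, 25->6, 27->7, 34->8, 40->9
Step 2: Rank sum for X: R1 = 1 + 2 + 3 + 4.5 + 7 = 17.5.
Step 3: U_X = R1 - n1(n1+1)/2 = 17.5 - 5*6/2 = 17.5 - 15 = 2.5.
       U_Y = n1*n2 - U_X = 20 - 2.5 = 17.5.
Step 4: Ties are present, so use the tie-corrected normal approximation (with continuity correction) for the p-value.
Step 5: p-value = 0.085100; compare to alpha = 0.05. fail to reject H0.

U_X = 2.5, p = 0.085100, fail to reject H0 at alpha = 0.05.


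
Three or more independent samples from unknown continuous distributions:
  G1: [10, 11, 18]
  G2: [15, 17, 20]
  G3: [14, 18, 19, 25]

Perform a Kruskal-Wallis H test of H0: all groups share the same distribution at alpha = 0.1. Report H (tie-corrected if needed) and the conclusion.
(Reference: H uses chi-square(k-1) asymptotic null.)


Step 1: Combine all N = 10 observations and assign midranks.
sorted (value, group, rank): (10,G1,1), (11,G1,2), (14,G3,3), (15,G2,4), (17,G2,5), (18,G1,6.5), (18,G3,6.5), (19,G3,8), (20,G2,9), (25,G3,10)
Step 2: Sum ranks within each group.
R_1 = 9.5 (n_1 = 3)
R_2 = 18 (n_2 = 3)
R_3 = 27.5 (n_3 = 4)
Step 3: H = 12/(N(N+1)) * sum(R_i^2/n_i) - 3(N+1)
     = 12/(10*11) * (9.5^2/3 + 18^2/3 + 27.5^2/4) - 3*11
     = 0.109091 * 327.146 - 33
     = 2.688636.
Step 4: Ties present; correction factor C = 1 - 6/(10^3 - 10) = 0.993939. Corrected H = 2.688636 / 0.993939 = 2.705030.
Step 5: Under H0, H ~ chi^2(2); p-value = 0.258589.
Step 6: alpha = 0.1. fail to reject H0.

H = 2.7050, df = 2, p = 0.258589, fail to reject H0.


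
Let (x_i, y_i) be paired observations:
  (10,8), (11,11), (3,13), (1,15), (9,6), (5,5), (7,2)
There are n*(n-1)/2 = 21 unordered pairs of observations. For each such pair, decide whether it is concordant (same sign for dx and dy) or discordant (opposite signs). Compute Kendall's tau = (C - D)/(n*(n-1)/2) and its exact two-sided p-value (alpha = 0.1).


Step 1: Enumerate the 21 unordered pairs (i,j) with i<j and classify each by sign(x_j-x_i) * sign(y_j-y_i).
  (1,2):dx=+1,dy=+3->C; (1,3):dx=-7,dy=+5->D; (1,4):dx=-9,dy=+7->D; (1,5):dx=-1,dy=-2->C
  (1,6):dx=-5,dy=-3->C; (1,7):dx=-3,dy=-6->C; (2,3):dx=-8,dy=+2->D; (2,4):dx=-10,dy=+4->D
  (2,5):dx=-2,dy=-5->C; (2,6):dx=-6,dy=-6->C; (2,7):dx=-4,dy=-9->C; (3,4):dx=-2,dy=+2->D
  (3,5):dx=+6,dy=-7->D; (3,6):dx=+2,dy=-8->D; (3,7):dx=+4,dy=-11->D; (4,5):dx=+8,dy=-9->D
  (4,6):dx=+4,dy=-10->D; (4,7):dx=+6,dy=-13->D; (5,6):dx=-4,dy=-1->C; (5,7):dx=-2,dy=-4->C
  (6,7):dx=+2,dy=-3->D
Step 2: C = 9, D = 12, total pairs = 21.
Step 3: tau = (C - D)/(n(n-1)/2) = (9 - 12)/21 = -0.142857.
Step 4: Exact two-sided p-value (enumerate n! = 5040 permutations of y under H0): p = 0.772619.
Step 5: alpha = 0.1. fail to reject H0.

tau_b = -0.1429 (C=9, D=12), p = 0.772619, fail to reject H0.


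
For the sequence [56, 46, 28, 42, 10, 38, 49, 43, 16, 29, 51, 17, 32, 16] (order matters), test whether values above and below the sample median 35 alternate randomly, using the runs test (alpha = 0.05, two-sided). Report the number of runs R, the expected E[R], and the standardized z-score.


Step 1: Compute median = 35; label A = above, B = below.
Labels in order: AABABAAABBABBB  (n_A = 7, n_B = 7)
Step 2: Count runs R = 8.
Step 3: Under H0 (random ordering), E[R] = 2*n_A*n_B/(n_A+n_B) + 1 = 2*7*7/14 + 1 = 8.0000.
        Var[R] = 2*n_A*n_B*(2*n_A*n_B - n_A - n_B) / ((n_A+n_B)^2 * (n_A+n_B-1)) = 8232/2548 = 3.2308.
        SD[R] = 1.7974.
Step 4: R = E[R], so z = 0 with no continuity correction.
Step 5: Two-sided p-value via normal approximation = 2*(1 - Phi(|z|)) = 1.000000.
Step 6: alpha = 0.05. fail to reject H0.

R = 8, z = 0.0000, p = 1.000000, fail to reject H0.


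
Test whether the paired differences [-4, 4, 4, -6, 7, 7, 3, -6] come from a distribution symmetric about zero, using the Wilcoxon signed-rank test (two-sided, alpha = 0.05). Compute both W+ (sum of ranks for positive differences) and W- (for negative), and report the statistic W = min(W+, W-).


Step 1: Drop any zero differences (none here) and take |d_i|.
|d| = [4, 4, 4, 6, 7, 7, 3, 6]
Step 2: Midrank |d_i| (ties get averaged ranks).
ranks: |4|->3, |4|->3, |4|->3, |6|->5.5, |7|->7.5, |7|->7.5, |3|->1, |6|->5.5
Step 3: Attach original signs; sum ranks with positive sign and with negative sign.
W+ = 3 + 3 + 7.5 + 7.5 + 1 = 22
W- = 3 + 5.5 + 5.5 = 14
(Check: W+ + W- = 36 should equal n(n+1)/2 = 36.)
Step 4: Test statistic W = min(W+, W-) = 14.
Step 5: Ties in |d|, so use the tie-corrected normal approximation.
        E[W] = n(n+1)/4 = 8*9/4 = 18.
        Tie groups: |d|=4 (t=3), |d|=6 (t=2), |d|=7 (t=2); sum(t^3 - t) = 36.
        Var[W] = n(n+1)(2n+1)/24 - sum(t^3-t)/48 = 1224/24 - 36/48 = 50.25.
        z = (W - E[W]) / sqrt(Var[W]) = (14 - 18) / 7.0887 = -0.5643.
        Two-sided p = 2*Phi(z) = 0.572566.
Step 6: alpha = 0.05. fail to reject H0.

W+ = 22, W- = 14, W = min = 14, p = 0.572566, fail to reject H0.


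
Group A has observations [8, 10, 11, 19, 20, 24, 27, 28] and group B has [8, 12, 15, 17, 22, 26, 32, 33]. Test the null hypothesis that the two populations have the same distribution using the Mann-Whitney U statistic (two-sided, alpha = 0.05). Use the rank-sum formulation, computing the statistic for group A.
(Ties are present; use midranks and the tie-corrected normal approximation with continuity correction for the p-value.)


Step 1: Combine and sort all 16 observations; assign midranks.
sorted (value, group): (8,X), (8,Y), (10,X), (11,X), (12,Y), (15,Y), (17,Y), (19,X), (20,X), (22,Y), (24,X), (26,Y), (27,X), (28,X), (32,Y), (33,Y)
ranks: 8->1.5, 8->1.5, 10->3, 11->4, 12->5, 15->6, 17->7, 19->8, 20->9, 22->10, 24->11, 26->12, 27->13, 28->14, 32->15, 33->16
Step 2: Rank sum for X: R1 = 1.5 + 3 + 4 + 8 + 9 + 11 + 13 + 14 = 63.5.
Step 3: U_X = R1 - n1(n1+1)/2 = 63.5 - 8*9/2 = 63.5 - 36 = 27.5.
       U_Y = n1*n2 - U_X = 64 - 27.5 = 36.5.
Step 4: Ties are present, so use the tie-corrected normal approximation (with continuity correction) for the p-value.
Step 5: p-value = 0.674198; compare to alpha = 0.05. fail to reject H0.

U_X = 27.5, p = 0.674198, fail to reject H0 at alpha = 0.05.


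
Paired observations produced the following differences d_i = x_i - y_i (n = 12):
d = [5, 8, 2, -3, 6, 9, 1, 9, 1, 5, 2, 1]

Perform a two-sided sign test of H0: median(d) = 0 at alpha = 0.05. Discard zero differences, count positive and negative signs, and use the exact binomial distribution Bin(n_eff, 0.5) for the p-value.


Step 1: Discard zero differences. Original n = 12; n_eff = number of nonzero differences = 12.
Nonzero differences (with sign): +5, +8, +2, -3, +6, +9, +1, +9, +1, +5, +2, +1
Step 2: Count signs: positive = 11, negative = 1.
Step 3: Under H0: P(positive) = 0.5, so the number of positives S ~ Bin(12, 0.5).
Step 4: Two-sided exact p-value = sum of Bin(12,0.5) probabilities at or below the observed probability = 0.006348.
Step 5: alpha = 0.05. reject H0.

n_eff = 12, pos = 11, neg = 1, p = 0.006348, reject H0.


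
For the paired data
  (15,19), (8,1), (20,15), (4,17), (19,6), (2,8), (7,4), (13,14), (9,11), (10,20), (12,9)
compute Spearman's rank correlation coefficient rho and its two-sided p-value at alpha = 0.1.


Step 1: Rank x and y separately (midranks; no ties here).
rank(x): 15->9, 8->4, 20->11, 4->2, 19->10, 2->1, 7->3, 13->8, 9->5, 10->6, 12->7
rank(y): 19->10, 1->1, 15->8, 17->9, 6->3, 8->4, 4->2, 14->7, 11->6, 20->11, 9->5
Step 2: d_i = R_x(i) - R_y(i); compute d_i^2.
  (9-10)^2=1, (4-1)^2=9, (11-8)^2=9, (2-9)^2=49, (10-3)^2=49, (1-4)^2=9, (3-2)^2=1, (8-7)^2=1, (5-6)^2=1, (6-11)^2=25, (7-5)^2=4
sum(d^2) = 158.
Step 3: rho = 1 - 6*158 / (11*(11^2 - 1)) = 1 - 948/1320 = 0.281818.
Step 4: Under H0, t = rho * sqrt((n-2)/(1-rho^2)) = 0.8812 ~ t(9).
Step 5: Two-sided p-value from the t-distribution with 9 df = 0.401145.
Step 6: alpha = 0.1. fail to reject H0.

rho = 0.2818, p = 0.401145, fail to reject H0 at alpha = 0.1.


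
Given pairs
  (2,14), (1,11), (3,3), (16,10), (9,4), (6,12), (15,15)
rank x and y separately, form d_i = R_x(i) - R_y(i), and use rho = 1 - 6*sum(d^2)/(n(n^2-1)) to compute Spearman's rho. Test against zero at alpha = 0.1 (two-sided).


Step 1: Rank x and y separately (midranks; no ties here).
rank(x): 2->2, 1->1, 3->3, 16->7, 9->5, 6->4, 15->6
rank(y): 14->6, 11->4, 3->1, 10->3, 4->2, 12->5, 15->7
Step 2: d_i = R_x(i) - R_y(i); compute d_i^2.
  (2-6)^2=16, (1-4)^2=9, (3-1)^2=4, (7-3)^2=16, (5-2)^2=9, (4-5)^2=1, (6-7)^2=1
sum(d^2) = 56.
Step 3: rho = 1 - 6*56 / (7*(7^2 - 1)) = 1 - 336/336 = 0.000000.
Step 4: Under H0, t = rho * sqrt((n-2)/(1-rho^2)) = 0.0000 ~ t(5).
Step 5: Two-sided p-value from the t-distribution with 5 df = 1.000000.
Step 6: alpha = 0.1. fail to reject H0.

rho = 0.0000, p = 1.000000, fail to reject H0 at alpha = 0.1.


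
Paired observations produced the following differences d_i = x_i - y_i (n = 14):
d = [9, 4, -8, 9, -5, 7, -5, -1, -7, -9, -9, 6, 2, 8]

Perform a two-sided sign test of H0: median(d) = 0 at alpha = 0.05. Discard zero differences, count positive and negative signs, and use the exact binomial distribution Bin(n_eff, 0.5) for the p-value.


Step 1: Discard zero differences. Original n = 14; n_eff = number of nonzero differences = 14.
Nonzero differences (with sign): +9, +4, -8, +9, -5, +7, -5, -1, -7, -9, -9, +6, +2, +8
Step 2: Count signs: positive = 7, negative = 7.
Step 3: Under H0: P(positive) = 0.5, so the number of positives S ~ Bin(14, 0.5).
Step 4: Two-sided exact p-value = sum of Bin(14,0.5) probabilities at or below the observed probability = 1.000000.
Step 5: alpha = 0.05. fail to reject H0.

n_eff = 14, pos = 7, neg = 7, p = 1.000000, fail to reject H0.


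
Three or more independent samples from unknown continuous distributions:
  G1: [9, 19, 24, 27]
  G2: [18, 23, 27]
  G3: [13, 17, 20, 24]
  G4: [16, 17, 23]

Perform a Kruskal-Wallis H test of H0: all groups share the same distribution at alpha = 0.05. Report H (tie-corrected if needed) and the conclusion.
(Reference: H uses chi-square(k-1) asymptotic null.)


Step 1: Combine all N = 14 observations and assign midranks.
sorted (value, group, rank): (9,G1,1), (13,G3,2), (16,G4,3), (17,G3,4.5), (17,G4,4.5), (18,G2,6), (19,G1,7), (20,G3,8), (23,G2,9.5), (23,G4,9.5), (24,G1,11.5), (24,G3,11.5), (27,G1,13.5), (27,G2,13.5)
Step 2: Sum ranks within each group.
R_1 = 33 (n_1 = 4)
R_2 = 29 (n_2 = 3)
R_3 = 26 (n_3 = 4)
R_4 = 17 (n_4 = 3)
Step 3: H = 12/(N(N+1)) * sum(R_i^2/n_i) - 3(N+1)
     = 12/(14*15) * (33^2/4 + 29^2/3 + 26^2/4 + 17^2/3) - 3*15
     = 0.057143 * 817.917 - 45
     = 1.738095.
Step 4: Ties present; correction factor C = 1 - 24/(14^3 - 14) = 0.991209. Corrected H = 1.738095 / 0.991209 = 1.753511.
Step 5: Under H0, H ~ chi^2(3); p-value = 0.625103.
Step 6: alpha = 0.05. fail to reject H0.

H = 1.7535, df = 3, p = 0.625103, fail to reject H0.


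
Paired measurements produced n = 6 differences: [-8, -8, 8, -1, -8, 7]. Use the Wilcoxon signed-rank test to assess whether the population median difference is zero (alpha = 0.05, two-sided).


Step 1: Drop any zero differences (none here) and take |d_i|.
|d| = [8, 8, 8, 1, 8, 7]
Step 2: Midrank |d_i| (ties get averaged ranks).
ranks: |8|->4.5, |8|->4.5, |8|->4.5, |1|->1, |8|->4.5, |7|->2
Step 3: Attach original signs; sum ranks with positive sign and with negative sign.
W+ = 4.5 + 2 = 6.5
W- = 4.5 + 4.5 + 1 + 4.5 = 14.5
(Check: W+ + W- = 21 should equal n(n+1)/2 = 21.)
Step 4: Test statistic W = min(W+, W-) = 6.5.
Step 5: Ties in |d|, so use the tie-corrected normal approximation.
        E[W] = n(n+1)/4 = 6*7/4 = 10.5.
        Tie groups: |d|=8 (t=4); sum(t^3 - t) = 60.
        Var[W] = n(n+1)(2n+1)/24 - sum(t^3-t)/48 = 546/24 - 60/48 = 21.5.
        z = (W - E[W]) / sqrt(Var[W]) = (6.5 - 10.5) / 4.6368 = -0.8627.
        Two-sided p = 2*Phi(z) = 0.388323.
Step 6: alpha = 0.05. fail to reject H0.

W+ = 6.5, W- = 14.5, W = min = 6.5, p = 0.388323, fail to reject H0.


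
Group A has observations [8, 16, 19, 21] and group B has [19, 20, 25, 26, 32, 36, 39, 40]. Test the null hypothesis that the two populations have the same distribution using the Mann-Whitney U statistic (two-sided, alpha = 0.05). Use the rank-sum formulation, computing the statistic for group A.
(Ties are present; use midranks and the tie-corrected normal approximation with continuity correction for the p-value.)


Step 1: Combine and sort all 12 observations; assign midranks.
sorted (value, group): (8,X), (16,X), (19,X), (19,Y), (20,Y), (21,X), (25,Y), (26,Y), (32,Y), (36,Y), (39,Y), (40,Y)
ranks: 8->1, 16->2, 19->3.5, 19->3.5, 20->5, 21->6, 25->7, 26->8, 32->9, 36->10, 39->11, 40->12
Step 2: Rank sum for X: R1 = 1 + 2 + 3.5 + 6 = 12.5.
Step 3: U_X = R1 - n1(n1+1)/2 = 12.5 - 4*5/2 = 12.5 - 10 = 2.5.
       U_Y = n1*n2 - U_X = 32 - 2.5 = 29.5.
Step 4: Ties are present, so use the tie-corrected normal approximation (with continuity correction) for the p-value.
Step 5: p-value = 0.026980; compare to alpha = 0.05. reject H0.

U_X = 2.5, p = 0.026980, reject H0 at alpha = 0.05.


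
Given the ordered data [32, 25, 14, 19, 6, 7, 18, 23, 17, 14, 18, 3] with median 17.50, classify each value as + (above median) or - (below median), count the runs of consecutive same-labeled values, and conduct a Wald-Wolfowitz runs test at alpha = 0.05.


Step 1: Compute median = 17.50; label A = above, B = below.
Labels in order: AABABBAABBAB  (n_A = 6, n_B = 6)
Step 2: Count runs R = 8.
Step 3: Under H0 (random ordering), E[R] = 2*n_A*n_B/(n_A+n_B) + 1 = 2*6*6/12 + 1 = 7.0000.
        Var[R] = 2*n_A*n_B*(2*n_A*n_B - n_A - n_B) / ((n_A+n_B)^2 * (n_A+n_B-1)) = 4320/1584 = 2.7273.
        SD[R] = 1.6514.
Step 4: Continuity-corrected z = (R - 0.5 - E[R]) / SD[R] = (8 - 0.5 - 7.0000) / 1.6514 = 0.3028.
Step 5: Two-sided p-value via normal approximation = 2*(1 - Phi(|z|)) = 0.762069.
Step 6: alpha = 0.05. fail to reject H0.

R = 8, z = 0.3028, p = 0.762069, fail to reject H0.


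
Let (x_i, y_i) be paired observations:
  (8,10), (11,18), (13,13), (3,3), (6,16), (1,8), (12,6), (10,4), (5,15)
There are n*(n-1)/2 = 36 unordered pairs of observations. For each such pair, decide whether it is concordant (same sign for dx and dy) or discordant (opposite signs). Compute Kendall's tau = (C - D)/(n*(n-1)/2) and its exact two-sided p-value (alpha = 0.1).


Step 1: Enumerate the 36 unordered pairs (i,j) with i<j and classify each by sign(x_j-x_i) * sign(y_j-y_i).
  (1,2):dx=+3,dy=+8->C; (1,3):dx=+5,dy=+3->C; (1,4):dx=-5,dy=-7->C; (1,5):dx=-2,dy=+6->D
  (1,6):dx=-7,dy=-2->C; (1,7):dx=+4,dy=-4->D; (1,8):dx=+2,dy=-6->D; (1,9):dx=-3,dy=+5->D
  (2,3):dx=+2,dy=-5->D; (2,4):dx=-8,dy=-15->C; (2,5):dx=-5,dy=-2->C; (2,6):dx=-10,dy=-10->C
  (2,7):dx=+1,dy=-12->D; (2,8):dx=-1,dy=-14->C; (2,9):dx=-6,dy=-3->C; (3,4):dx=-10,dy=-10->C
  (3,5):dx=-7,dy=+3->D; (3,6):dx=-12,dy=-5->C; (3,7):dx=-1,dy=-7->C; (3,8):dx=-3,dy=-9->C
  (3,9):dx=-8,dy=+2->D; (4,5):dx=+3,dy=+13->C; (4,6):dx=-2,dy=+5->D; (4,7):dx=+9,dy=+3->C
  (4,8):dx=+7,dy=+1->C; (4,9):dx=+2,dy=+12->C; (5,6):dx=-5,dy=-8->C; (5,7):dx=+6,dy=-10->D
  (5,8):dx=+4,dy=-12->D; (5,9):dx=-1,dy=-1->C; (6,7):dx=+11,dy=-2->D; (6,8):dx=+9,dy=-4->D
  (6,9):dx=+4,dy=+7->C; (7,8):dx=-2,dy=-2->C; (7,9):dx=-7,dy=+9->D; (8,9):dx=-5,dy=+11->D
Step 2: C = 21, D = 15, total pairs = 36.
Step 3: tau = (C - D)/(n(n-1)/2) = (21 - 15)/36 = 0.166667.
Step 4: Exact two-sided p-value (enumerate n! = 362880 permutations of y under H0): p = 0.612202.
Step 5: alpha = 0.1. fail to reject H0.

tau_b = 0.1667 (C=21, D=15), p = 0.612202, fail to reject H0.


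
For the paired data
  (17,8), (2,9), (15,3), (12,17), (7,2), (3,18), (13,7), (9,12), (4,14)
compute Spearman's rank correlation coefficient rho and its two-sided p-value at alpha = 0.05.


Step 1: Rank x and y separately (midranks; no ties here).
rank(x): 17->9, 2->1, 15->8, 12->6, 7->4, 3->2, 13->7, 9->5, 4->3
rank(y): 8->4, 9->5, 3->2, 17->8, 2->1, 18->9, 7->3, 12->6, 14->7
Step 2: d_i = R_x(i) - R_y(i); compute d_i^2.
  (9-4)^2=25, (1-5)^2=16, (8-2)^2=36, (6-8)^2=4, (4-1)^2=9, (2-9)^2=49, (7-3)^2=16, (5-6)^2=1, (3-7)^2=16
sum(d^2) = 172.
Step 3: rho = 1 - 6*172 / (9*(9^2 - 1)) = 1 - 1032/720 = -0.433333.
Step 4: Under H0, t = rho * sqrt((n-2)/(1-rho^2)) = -1.2721 ~ t(7).
Step 5: Two-sided p-value from the t-distribution with 7 df = 0.243952.
Step 6: alpha = 0.05. fail to reject H0.

rho = -0.4333, p = 0.243952, fail to reject H0 at alpha = 0.05.
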